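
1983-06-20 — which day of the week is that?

Monday

Doomsday rule: the anchor day for the 1900s is Wednesday. For year 83: 83÷12 = 6 r 11, and 11÷4 = 2, so 6+11+2 = 19.
Wednesday + 19 ≡ Monday — that's 1983's doomsday.
In June the doomsday date is Jun 6.
Jun 20 is 14 days after Jun 6; 14 mod 7 = 0, so Monday + 0 = Monday.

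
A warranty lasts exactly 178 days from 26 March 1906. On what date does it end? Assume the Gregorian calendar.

September 20, 1906

Mar has 31 days: +6 → Apr 1, 1906 (172 left).
Apr has 30 days: +30 → May 1, 1906 (142 left).
May has 31 days: +31 → Jun 1, 1906 (111 left).
Jun has 30 days: +30 → Jul 1, 1906 (81 left).
Jul has 31 days: +31 → Aug 1, 1906 (50 left).
Aug has 31 days: +31 → Sep 1, 1906 (19 left).
+19 → Sep 20, 1906.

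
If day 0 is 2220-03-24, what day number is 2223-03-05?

Mar 24, 2220 → Mar 24, 2221: 365 days.
Mar 24, 2221 → Mar 24, 2222: 365 days.
Mar 24, 2222 → Apr 24, 2222: 31 days (March has 31).
Apr 24, 2222 → May 24, 2222: 30 days (April has 30).
May 24, 2222 → Jun 24, 2222: 31 days (May has 31).
Jun 24, 2222 → Jul 24, 2222: 30 days (June has 30).
Jul 24, 2222 → Aug 24, 2222: 31 days (July has 31).
Aug 24, 2222 → Sep 24, 2222: 31 days (August has 31).
Sep 24, 2222 → Oct 24, 2222: 30 days (September has 30).
Oct 24, 2222 → Nov 24, 2222: 31 days (October has 31).
Nov 24, 2222 → Dec 24, 2222: 30 days (November has 30).
Dec 24, 2222 → Jan 24, 2223: 31 days (December has 31).
Jan 24, 2223 → Feb 24, 2223: 31 days (January has 31).
Feb 24, 2223 → Mar 5, 2223: 9 days.
Total: 1076 days.

1076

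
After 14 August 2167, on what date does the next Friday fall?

August 21, 2167

Aug 14, 2167 is a Friday.
From Friday to the next Friday is 7 days.
Aug 14, 2167 + 7 = Aug 21, 2167.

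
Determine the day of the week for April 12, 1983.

Doomsday rule: the anchor day for the 1900s is Wednesday. For year 83: 83÷12 = 6 r 11, and 11÷4 = 2, so 6+11+2 = 19.
Wednesday + 19 ≡ Monday — that's 1983's doomsday.
In April the doomsday date is Apr 4.
Apr 12 is 8 days after Apr 4; 8 mod 7 = 1, so Monday + 1 = Tuesday.

Tuesday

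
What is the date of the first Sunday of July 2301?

July 1, 2301 is a Monday.
The first Sunday is therefore July 7 (6 days later).

July 7, 2301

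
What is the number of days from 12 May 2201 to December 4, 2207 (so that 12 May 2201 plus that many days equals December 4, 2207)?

2397

May 12, 2201 → May 12, 2202: 365 days.
May 12, 2202 → May 12, 2203: 365 days.
May 12, 2203 → May 12, 2204: 366 days (Feb 29, 2204 is in that span).
May 12, 2204 → May 12, 2205: 365 days.
May 12, 2205 → May 12, 2206: 365 days.
May 12, 2206 → May 12, 2207: 365 days.
May 12, 2207 → Jun 12, 2207: 31 days (May has 31).
Jun 12, 2207 → Jul 12, 2207: 30 days (June has 30).
Jul 12, 2207 → Aug 12, 2207: 31 days (July has 31).
Aug 12, 2207 → Sep 12, 2207: 31 days (August has 31).
Sep 12, 2207 → Oct 12, 2207: 30 days (September has 30).
Oct 12, 2207 → Nov 12, 2207: 31 days (October has 31).
Nov 12, 2207 → Dec 4, 2207: 22 days.
Total: 2397 days.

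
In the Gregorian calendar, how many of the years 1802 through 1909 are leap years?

26

Multiples of 4 in [1802,1909]: 27.
Of those, multiples of 100: 1 (not leap unless ÷400).
Multiples of 400: 0.
Leap years = 27 − 1 + 0 = 26.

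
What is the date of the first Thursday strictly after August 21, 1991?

Aug 21, 1991 is a Wednesday.
From Wednesday to the next Thursday is 1 day.
Aug 21, 1991 + 1 = Aug 22, 1991.

August 22, 1991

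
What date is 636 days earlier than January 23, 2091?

−365 (one year) → Jan 23, 2090 (271 left).
−23 → Dec 31, 2089 (end of Dec, 31 days; 248 left).
−31 → Nov 30, 2089 (end of Nov, 30 days; 217 left).
−30 → Oct 31, 2089 (end of Oct, 31 days; 187 left).
−31 → Sep 30, 2089 (end of Sep, 30 days; 156 left).
−30 → Aug 31, 2089 (end of Aug, 31 days; 126 left).
−31 → Jul 31, 2089 (end of Jul, 31 days; 95 left).
−31 → Jun 30, 2089 (end of Jun, 30 days; 64 left).
−30 → May 31, 2089 (end of May, 31 days; 34 left).
−31 → Apr 30, 2089 (end of Apr, 30 days; 3 left).
−3 → Apr 27, 2089.

April 27, 2089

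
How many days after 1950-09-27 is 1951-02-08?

Sep 27, 1950 → Oct 27, 1950: 30 days (September has 30).
Oct 27, 1950 → Nov 27, 1950: 31 days (October has 31).
Nov 27, 1950 → Dec 27, 1950: 30 days (November has 30).
Dec 27, 1950 → Jan 27, 1951: 31 days (December has 31).
Jan 27, 1951 → Feb 8, 1951: 12 days.
Total: 134 days.

134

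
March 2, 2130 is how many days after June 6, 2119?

Jun 6, 2119 → Jun 6, 2120: 366 days (Feb 29, 2120 is in that span).
Jun 6, 2120 → Jun 6, 2121: 365 days.
Jun 6, 2121 → Jun 6, 2122: 365 days.
Jun 6, 2122 → Jun 6, 2123: 365 days.
Jun 6, 2123 → Jun 6, 2124: 366 days (Feb 29, 2124 is in that span).
Jun 6, 2124 → Jun 6, 2125: 365 days.
Jun 6, 2125 → Jun 6, 2126: 365 days.
Jun 6, 2126 → Jun 6, 2127: 365 days.
Jun 6, 2127 → Jun 6, 2128: 366 days (Feb 29, 2128 is in that span).
Jun 6, 2128 → Jun 6, 2129: 365 days.
Jun 6, 2129 → Jul 6, 2129: 30 days (June has 30).
Jul 6, 2129 → Aug 6, 2129: 31 days (July has 31).
Aug 6, 2129 → Sep 6, 2129: 31 days (August has 31).
Sep 6, 2129 → Oct 6, 2129: 30 days (September has 30).
Oct 6, 2129 → Nov 6, 2129: 31 days (October has 31).
Nov 6, 2129 → Dec 6, 2129: 30 days (November has 30).
Dec 6, 2129 → Jan 6, 2130: 31 days (December has 31).
Jan 6, 2130 → Feb 6, 2130: 31 days (January has 31).
Feb 6, 2130 → Mar 2, 2130: 24 days.
Total: 3922 days.

3922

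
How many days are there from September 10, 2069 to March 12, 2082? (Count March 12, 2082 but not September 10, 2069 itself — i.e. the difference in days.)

Sep 10, 2069 → Sep 10, 2070: 365 days.
Sep 10, 2070 → Sep 10, 2071: 365 days.
Sep 10, 2071 → Sep 10, 2072: 366 days (Feb 29, 2072 is in that span).
Sep 10, 2072 → Sep 10, 2073: 365 days.
Sep 10, 2073 → Sep 10, 2074: 365 days.
Sep 10, 2074 → Sep 10, 2075: 365 days.
Sep 10, 2075 → Sep 10, 2076: 366 days (Feb 29, 2076 is in that span).
Sep 10, 2076 → Sep 10, 2077: 365 days.
Sep 10, 2077 → Sep 10, 2078: 365 days.
Sep 10, 2078 → Sep 10, 2079: 365 days.
Sep 10, 2079 → Sep 10, 2080: 366 days (Feb 29, 2080 is in that span).
Sep 10, 2080 → Sep 10, 2081: 365 days.
Sep 10, 2081 → Oct 10, 2081: 30 days (September has 30).
Oct 10, 2081 → Nov 10, 2081: 31 days (October has 31).
Nov 10, 2081 → Dec 10, 2081: 30 days (November has 30).
Dec 10, 2081 → Jan 10, 2082: 31 days (December has 31).
Jan 10, 2082 → Feb 10, 2082: 31 days (January has 31).
Feb 10, 2082 → Mar 10, 2082: 28 days (February has 28).
Mar 10, 2082 → Mar 12, 2082: 2 days.
Total: 4566 days.

4566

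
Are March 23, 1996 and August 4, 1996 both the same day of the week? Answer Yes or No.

From Mar 23, 1996 to Aug 4, 1996 is 134 days.
134 mod 7 = 1, so they are different weekdays.
(Mar 23, 1996 is a Saturday; Aug 4, 1996 is a Sunday.)

No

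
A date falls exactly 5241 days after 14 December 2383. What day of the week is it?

Monday

First find the weekday of Dec 14, 2383. Doomsday rule: the anchor day for the 2300s is Wednesday. For year 83: 83÷12 = 6 r 11, and 11÷4 = 2, so 6+11+2 = 19.
Wednesday + 19 ≡ Monday — that's 2383's doomsday.
In December the doomsday date is Dec 12.
Dec 14 is 2 days after Dec 12; 2 mod 7 = 2, so Monday + 2 = Wednesday.
5241 mod 7 = 5, so 5241 days after a Wednesday is Wednesday + 5 = Monday.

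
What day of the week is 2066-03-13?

Saturday

Doomsday rule: the anchor day for the 2000s is Tuesday. For year 66: 66÷12 = 5 r 6, and 6÷4 = 1, so 5+6+1 = 12.
Tuesday + 12 ≡ Sunday — that's 2066's doomsday.
In March the doomsday date is Mar 14.
Mar 13 is 1 day before Mar 14; 1 mod 7 = 1, so Sunday − 1 = Saturday.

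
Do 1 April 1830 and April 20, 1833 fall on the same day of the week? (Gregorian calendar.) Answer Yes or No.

From Apr 1, 1830 to Apr 20, 1833 is 1115 days.
1115 mod 7 = 2, so they are different weekdays.
(Apr 1, 1830 is a Thursday; Apr 20, 1833 is a Saturday.)

No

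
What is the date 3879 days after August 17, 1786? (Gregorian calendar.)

March 31, 1797

+365 (one year) → Aug 17, 1787 (3514 left).
+366 (one year; includes Feb 29, 1788) → Aug 17, 1788 (3148 left).
+365 (one year) → Aug 17, 1789 (2783 left).
+365 (one year) → Aug 17, 1790 (2418 left).
+365 (one year) → Aug 17, 1791 (2053 left).
+366 (one year; includes Feb 29, 1792) → Aug 17, 1792 (1687 left).
+365 (one year) → Aug 17, 1793 (1322 left).
+365 (one year) → Aug 17, 1794 (957 left).
+365 (one year) → Aug 17, 1795 (592 left).
+366 (one year; includes Feb 29, 1796) → Aug 17, 1796 (226 left).
Aug has 31 days: +15 → Sep 1, 1796 (211 left).
Sep has 30 days: +30 → Oct 1, 1796 (181 left).
Oct has 31 days: +31 → Nov 1, 1796 (150 left).
Nov has 30 days: +30 → Dec 1, 1796 (120 left).
Dec has 31 days: +31 → Jan 1, 1797 (89 left).
Jan has 31 days: +31 → Feb 1, 1797 (58 left).
Feb has 28 days: +28 → Mar 1, 1797 (30 left).
+30 → Mar 31, 1797.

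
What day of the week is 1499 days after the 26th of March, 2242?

Sunday

First find the weekday of Mar 26, 2242. Doomsday rule: the anchor day for the 2200s is Friday. For year 42: 42÷12 = 3 r 6, and 6÷4 = 1, so 3+6+1 = 10.
Friday + 10 ≡ Monday — that's 2242's doomsday.
In March the doomsday date is Mar 14.
Mar 26 is 12 days after Mar 14; 12 mod 7 = 5, so Monday + 5 = Saturday.
1499 mod 7 = 1, so 1499 days after a Saturday is Saturday + 1 = Sunday.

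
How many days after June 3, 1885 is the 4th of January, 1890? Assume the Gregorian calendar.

1676

Jun 3, 1885 → Jun 3, 1886: 365 days.
Jun 3, 1886 → Jun 3, 1887: 365 days.
Jun 3, 1887 → Jun 3, 1888: 366 days (Feb 29, 1888 is in that span).
Jun 3, 1888 → Jun 3, 1889: 365 days.
Jun 3, 1889 → Jul 3, 1889: 30 days (June has 30).
Jul 3, 1889 → Aug 3, 1889: 31 days (July has 31).
Aug 3, 1889 → Sep 3, 1889: 31 days (August has 31).
Sep 3, 1889 → Oct 3, 1889: 30 days (September has 30).
Oct 3, 1889 → Nov 3, 1889: 31 days (October has 31).
Nov 3, 1889 → Dec 3, 1889: 30 days (November has 30).
Dec 3, 1889 → Jan 3, 1890: 31 days (December has 31).
Jan 3, 1890 → Jan 4, 1890: 1 days.
Total: 1676 days.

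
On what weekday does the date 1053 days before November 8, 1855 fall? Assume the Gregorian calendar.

Monday

Nov 8, 1855 is a Thursday.
1053 mod 7 = 3, so 1053 days before a Thursday is Thursday − 3 = Monday.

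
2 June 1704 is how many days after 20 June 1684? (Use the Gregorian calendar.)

Jun 20, 1684 → Jun 20, 1685: 365 days.
Jun 20, 1685 → Jun 20, 1686: 365 days.
Jun 20, 1686 → Jun 20, 1687: 365 days.
Jun 20, 1687 → Jun 20, 1688: 366 days (Feb 29, 1688 is in that span).
Jun 20, 1688 → Jun 20, 1689: 365 days.
Jun 20, 1689 → Jun 20, 1690: 365 days.
Jun 20, 1690 → Jun 20, 1691: 365 days.
Jun 20, 1691 → Jun 20, 1692: 366 days (Feb 29, 1692 is in that span).
Jun 20, 1692 → Jun 20, 1693: 365 days.
Jun 20, 1693 → Jun 20, 1694: 365 days.
Jun 20, 1694 → Jun 20, 1695: 365 days.
Jun 20, 1695 → Jun 20, 1696: 366 days (Feb 29, 1696 is in that span).
Jun 20, 1696 → Jun 20, 1697: 365 days.
Jun 20, 1697 → Jun 20, 1698: 365 days.
Jun 20, 1698 → Jun 20, 1699: 365 days.
Jun 20, 1699 → Jun 20, 1700: 365 days.
Jun 20, 1700 → Jun 20, 1701: 365 days.
Jun 20, 1701 → Jun 20, 1702: 365 days.
Jun 20, 1702 → Jun 20, 1703: 365 days.
Jun 20, 1703 → Jul 20, 1703: 30 days (June has 30).
Jul 20, 1703 → Aug 20, 1703: 31 days (July has 31).
Aug 20, 1703 → Sep 20, 1703: 31 days (August has 31).
Sep 20, 1703 → Oct 20, 1703: 30 days (September has 30).
Oct 20, 1703 → Nov 20, 1703: 31 days (October has 31).
Nov 20, 1703 → Dec 20, 1703: 30 days (November has 30).
Dec 20, 1703 → Jan 20, 1704: 31 days (December has 31).
Jan 20, 1704 → Feb 20, 1704: 31 days (January has 31).
Feb 20, 1704 → Mar 20, 1704: 29 days (February has 29).
Mar 20, 1704 → Apr 20, 1704: 31 days (March has 31).
Apr 20, 1704 → May 20, 1704: 30 days (April has 30).
May 20, 1704 → Jun 2, 1704: 13 days.
Total: 7286 days.

7286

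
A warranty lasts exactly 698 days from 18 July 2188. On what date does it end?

+365 (one year) → Jul 18, 2189 (333 left).
Jul has 31 days: +14 → Aug 1, 2189 (319 left).
Aug has 31 days: +31 → Sep 1, 2189 (288 left).
Sep has 30 days: +30 → Oct 1, 2189 (258 left).
Oct has 31 days: +31 → Nov 1, 2189 (227 left).
Nov has 30 days: +30 → Dec 1, 2189 (197 left).
Dec has 31 days: +31 → Jan 1, 2190 (166 left).
Jan has 31 days: +31 → Feb 1, 2190 (135 left).
Feb has 28 days: +28 → Mar 1, 2190 (107 left).
Mar has 31 days: +31 → Apr 1, 2190 (76 left).
Apr has 30 days: +30 → May 1, 2190 (46 left).
May has 31 days: +31 → Jun 1, 2190 (15 left).
+15 → Jun 16, 2190.

June 16, 2190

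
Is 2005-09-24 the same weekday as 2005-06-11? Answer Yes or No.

Yes

From Jun 11, 2005 to Sep 24, 2005 is 105 days.
105 mod 7 = 0, so they are the same weekday.
(Jun 11, 2005 is a Saturday; Sep 24, 2005 is a Saturday.)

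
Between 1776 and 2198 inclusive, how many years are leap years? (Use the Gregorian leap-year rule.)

103

Multiples of 4 in [1776,2198]: 106.
Of those, multiples of 100: 4 (not leap unless ÷400).
Multiples of 400: 1.
Leap years = 106 − 4 + 1 = 103.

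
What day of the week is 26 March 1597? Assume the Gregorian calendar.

Wednesday

Doomsday rule: the anchor day for the 1500s is Wednesday. For year 97: 97÷12 = 8 r 1, and 1÷4 = 0, so 8+1+0 = 9.
Wednesday + 9 ≡ Friday — that's 1597's doomsday.
In March the doomsday date is Mar 14.
Mar 26 is 12 days after Mar 14; 12 mod 7 = 5, so Friday + 5 = Wednesday.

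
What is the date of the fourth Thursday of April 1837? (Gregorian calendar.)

April 1, 1837 is a Saturday.
The first Thursday is therefore April 6 (5 days later).
The fourth Thursday is 6 + 3×7 = April 27.

April 27, 1837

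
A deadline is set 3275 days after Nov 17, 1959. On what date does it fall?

November 4, 1968

+366 (one year; includes Feb 29, 1960) → Nov 17, 1960 (2909 left).
+365 (one year) → Nov 17, 1961 (2544 left).
+365 (one year) → Nov 17, 1962 (2179 left).
+365 (one year) → Nov 17, 1963 (1814 left).
+366 (one year; includes Feb 29, 1964) → Nov 17, 1964 (1448 left).
+365 (one year) → Nov 17, 1965 (1083 left).
+365 (one year) → Nov 17, 1966 (718 left).
+365 (one year) → Nov 17, 1967 (353 left).
Nov has 30 days: +14 → Dec 1, 1967 (339 left).
Dec has 31 days: +31 → Jan 1, 1968 (308 left).
Jan has 31 days: +31 → Feb 1, 1968 (277 left).
Feb has 29 days: +29 → Mar 1, 1968 (248 left).
Mar has 31 days: +31 → Apr 1, 1968 (217 left).
Apr has 30 days: +30 → May 1, 1968 (187 left).
May has 31 days: +31 → Jun 1, 1968 (156 left).
Jun has 30 days: +30 → Jul 1, 1968 (126 left).
Jul has 31 days: +31 → Aug 1, 1968 (95 left).
Aug has 31 days: +31 → Sep 1, 1968 (64 left).
Sep has 30 days: +30 → Oct 1, 1968 (34 left).
Oct has 31 days: +31 → Nov 1, 1968 (3 left).
+3 → Nov 4, 1968.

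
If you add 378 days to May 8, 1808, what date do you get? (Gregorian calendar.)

May has 31 days: +24 → Jun 1, 1808 (354 left).
Jun has 30 days: +30 → Jul 1, 1808 (324 left).
Jul has 31 days: +31 → Aug 1, 1808 (293 left).
Aug has 31 days: +31 → Sep 1, 1808 (262 left).
Sep has 30 days: +30 → Oct 1, 1808 (232 left).
Oct has 31 days: +31 → Nov 1, 1808 (201 left).
Nov has 30 days: +30 → Dec 1, 1808 (171 left).
Dec has 31 days: +31 → Jan 1, 1809 (140 left).
Jan has 31 days: +31 → Feb 1, 1809 (109 left).
Feb has 28 days: +28 → Mar 1, 1809 (81 left).
Mar has 31 days: +31 → Apr 1, 1809 (50 left).
Apr has 30 days: +30 → May 1, 1809 (20 left).
+20 → May 21, 1809.

May 21, 1809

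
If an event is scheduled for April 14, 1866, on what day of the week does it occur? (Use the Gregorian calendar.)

Doomsday rule: the anchor day for the 1800s is Friday. For year 66: 66÷12 = 5 r 6, and 6÷4 = 1, so 5+6+1 = 12.
Friday + 12 ≡ Wednesday — that's 1866's doomsday.
In April the doomsday date is Apr 4.
Apr 14 is 10 days after Apr 4; 10 mod 7 = 3, so Wednesday + 3 = Saturday.

Saturday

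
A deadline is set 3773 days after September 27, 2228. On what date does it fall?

January 26, 2239

+365 (one year) → Sep 27, 2229 (3408 left).
+365 (one year) → Sep 27, 2230 (3043 left).
+365 (one year) → Sep 27, 2231 (2678 left).
+366 (one year; includes Feb 29, 2232) → Sep 27, 2232 (2312 left).
+365 (one year) → Sep 27, 2233 (1947 left).
+365 (one year) → Sep 27, 2234 (1582 left).
+365 (one year) → Sep 27, 2235 (1217 left).
+366 (one year; includes Feb 29, 2236) → Sep 27, 2236 (851 left).
+365 (one year) → Sep 27, 2237 (486 left).
+365 (one year) → Sep 27, 2238 (121 left).
Sep has 30 days: +4 → Oct 1, 2238 (117 left).
Oct has 31 days: +31 → Nov 1, 2238 (86 left).
Nov has 30 days: +30 → Dec 1, 2238 (56 left).
Dec has 31 days: +31 → Jan 1, 2239 (25 left).
+25 → Jan 26, 2239.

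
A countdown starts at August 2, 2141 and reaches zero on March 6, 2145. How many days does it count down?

Aug 2, 2141 → Aug 2, 2142: 365 days.
Aug 2, 2142 → Aug 2, 2143: 365 days.
Aug 2, 2143 → Aug 2, 2144: 366 days (Feb 29, 2144 is in that span).
Aug 2, 2144 → Sep 2, 2144: 31 days (August has 31).
Sep 2, 2144 → Oct 2, 2144: 30 days (September has 30).
Oct 2, 2144 → Nov 2, 2144: 31 days (October has 31).
Nov 2, 2144 → Dec 2, 2144: 30 days (November has 30).
Dec 2, 2144 → Jan 2, 2145: 31 days (December has 31).
Jan 2, 2145 → Feb 2, 2145: 31 days (January has 31).
Feb 2, 2145 → Mar 2, 2145: 28 days (February has 28).
Mar 2, 2145 → Mar 6, 2145: 4 days.
Total: 1312 days.

1312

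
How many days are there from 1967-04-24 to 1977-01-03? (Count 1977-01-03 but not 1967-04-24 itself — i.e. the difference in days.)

Apr 24, 1967 → Apr 24, 1968: 366 days (Feb 29, 1968 is in that span).
Apr 24, 1968 → Apr 24, 1969: 365 days.
Apr 24, 1969 → Apr 24, 1970: 365 days.
Apr 24, 1970 → Apr 24, 1971: 365 days.
Apr 24, 1971 → Apr 24, 1972: 366 days (Feb 29, 1972 is in that span).
Apr 24, 1972 → Apr 24, 1973: 365 days.
Apr 24, 1973 → Apr 24, 1974: 365 days.
Apr 24, 1974 → Apr 24, 1975: 365 days.
Apr 24, 1975 → Apr 24, 1976: 366 days (Feb 29, 1976 is in that span).
Apr 24, 1976 → May 24, 1976: 30 days (April has 30).
May 24, 1976 → Jun 24, 1976: 31 days (May has 31).
Jun 24, 1976 → Jul 24, 1976: 30 days (June has 30).
Jul 24, 1976 → Aug 24, 1976: 31 days (July has 31).
Aug 24, 1976 → Sep 24, 1976: 31 days (August has 31).
Sep 24, 1976 → Oct 24, 1976: 30 days (September has 30).
Oct 24, 1976 → Nov 24, 1976: 31 days (October has 31).
Nov 24, 1976 → Dec 24, 1976: 30 days (November has 30).
Dec 24, 1976 → Jan 3, 1977: 10 days.
Total: 3542 days.

3542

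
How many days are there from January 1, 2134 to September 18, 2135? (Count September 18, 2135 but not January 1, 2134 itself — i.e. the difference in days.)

Jan 1, 2134 → Jan 1, 2135: 365 days.
Jan 1, 2135 → Feb 1, 2135: 31 days (January has 31).
Feb 1, 2135 → Mar 1, 2135: 28 days (February has 28).
Mar 1, 2135 → Apr 1, 2135: 31 days (March has 31).
Apr 1, 2135 → May 1, 2135: 30 days (April has 30).
May 1, 2135 → Jun 1, 2135: 31 days (May has 31).
Jun 1, 2135 → Jul 1, 2135: 30 days (June has 30).
Jul 1, 2135 → Aug 1, 2135: 31 days (July has 31).
Aug 1, 2135 → Sep 1, 2135: 31 days (August has 31).
Sep 1, 2135 → Sep 18, 2135: 17 days.
Total: 625 days.

625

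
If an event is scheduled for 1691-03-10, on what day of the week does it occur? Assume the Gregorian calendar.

Saturday

Doomsday rule: the anchor day for the 1600s is Tuesday. For year 91: 91÷12 = 7 r 7, and 7÷4 = 1, so 7+7+1 = 15.
Tuesday + 15 ≡ Wednesday — that's 1691's doomsday.
In March the doomsday date is Mar 14.
Mar 10 is 4 days before Mar 14; 4 mod 7 = 4, so Wednesday − 4 = Saturday.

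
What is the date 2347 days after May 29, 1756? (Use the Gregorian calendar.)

+365 (one year) → May 29, 1757 (1982 left).
+365 (one year) → May 29, 1758 (1617 left).
+365 (one year) → May 29, 1759 (1252 left).
+366 (one year; includes Feb 29, 1760) → May 29, 1760 (886 left).
+365 (one year) → May 29, 1761 (521 left).
+365 (one year) → May 29, 1762 (156 left).
May has 31 days: +3 → Jun 1, 1762 (153 left).
Jun has 30 days: +30 → Jul 1, 1762 (123 left).
Jul has 31 days: +31 → Aug 1, 1762 (92 left).
Aug has 31 days: +31 → Sep 1, 1762 (61 left).
Sep has 30 days: +30 → Oct 1, 1762 (31 left).
Oct has 31 days: +31 → Nov 1, 1762 (0 left).

November 1, 1762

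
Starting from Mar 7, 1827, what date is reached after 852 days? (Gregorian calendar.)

July 6, 1829

+366 (one year; includes Feb 29, 1828) → Mar 7, 1828 (486 left).
+365 (one year) → Mar 7, 1829 (121 left).
Mar has 31 days: +25 → Apr 1, 1829 (96 left).
Apr has 30 days: +30 → May 1, 1829 (66 left).
May has 31 days: +31 → Jun 1, 1829 (35 left).
Jun has 30 days: +30 → Jul 1, 1829 (5 left).
+5 → Jul 6, 1829.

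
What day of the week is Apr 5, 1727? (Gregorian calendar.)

Doomsday rule: the anchor day for the 1700s is Sunday. For year 27: 27÷12 = 2 r 3, and 3÷4 = 0, so 2+3+0 = 5.
Sunday + 5 ≡ Friday — that's 1727's doomsday.
In April the doomsday date is Apr 4.
Apr 5 is 1 day after Apr 4; 1 mod 7 = 1, so Friday + 1 = Saturday.

Saturday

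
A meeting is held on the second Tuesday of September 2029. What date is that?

September 11, 2029

September 1, 2029 is a Saturday.
The first Tuesday is therefore September 4 (3 days later).
The second Tuesday is 4 + 1×7 = September 11.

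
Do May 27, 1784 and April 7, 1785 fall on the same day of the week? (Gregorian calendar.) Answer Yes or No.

From May 27, 1784 to Apr 7, 1785 is 315 days.
315 mod 7 = 0, so they are the same weekday.
(May 27, 1784 is a Thursday; Apr 7, 1785 is a Thursday.)

Yes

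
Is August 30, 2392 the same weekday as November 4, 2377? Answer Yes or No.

From Nov 4, 2377 to Aug 30, 2392 is 5413 days.
5413 mod 7 = 2, so they are different weekdays.
(Nov 4, 2377 is a Friday; Aug 30, 2392 is a Sunday.)

No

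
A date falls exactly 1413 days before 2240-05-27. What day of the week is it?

First find the weekday of May 27, 2240. Doomsday rule: the anchor day for the 2200s is Friday. For year 40: 40÷12 = 3 r 4, and 4÷4 = 1, so 3+4+1 = 8.
Friday + 8 ≡ Saturday — that's 2240's doomsday.
In May the doomsday date is May 9.
May 27 is 18 days after May 9; 18 mod 7 = 4, so Saturday + 4 = Wednesday.
1413 mod 7 = 6, so 1413 days before a Wednesday is Wednesday − 6 = Thursday.

Thursday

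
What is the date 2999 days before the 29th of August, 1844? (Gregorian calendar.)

June 13, 1836

−366 (one year; includes Feb 29, 1844) → Aug 29, 1843 (2633 left).
−365 (one year) → Aug 29, 1842 (2268 left).
−365 (one year) → Aug 29, 1841 (1903 left).
−365 (one year) → Aug 29, 1840 (1538 left).
−366 (one year; includes Feb 29, 1840) → Aug 29, 1839 (1172 left).
−365 (one year) → Aug 29, 1838 (807 left).
−365 (one year) → Aug 29, 1837 (442 left).
−365 (one year) → Aug 29, 1836 (77 left).
−29 → Jul 31, 1836 (end of Jul, 31 days; 48 left).
−31 → Jun 30, 1836 (end of Jun, 30 days; 17 left).
−17 → Jun 13, 1836.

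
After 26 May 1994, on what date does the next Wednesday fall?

May 26, 1994 is a Thursday.
From Thursday to the next Wednesday is 6 days.
May 26, 1994 + 6 = Jun 1, 1994.

June 1, 1994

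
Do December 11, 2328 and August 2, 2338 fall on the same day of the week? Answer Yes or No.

From Dec 11, 2328 to Aug 2, 2338 is 3521 days.
3521 mod 7 = 0, so they are the same weekday.
(Dec 11, 2328 is a Tuesday; Aug 2, 2338 is a Tuesday.)

Yes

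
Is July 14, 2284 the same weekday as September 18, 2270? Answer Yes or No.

No

From Sep 18, 2270 to Jul 14, 2284 is 5048 days.
5048 mod 7 = 1, so they are different weekdays.
(Sep 18, 2270 is a Sunday; Jul 14, 2284 is a Monday.)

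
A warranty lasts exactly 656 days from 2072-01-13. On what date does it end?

October 30, 2073

+366 (one year; includes Feb 29, 2072) → Jan 13, 2073 (290 left).
Jan has 31 days: +19 → Feb 1, 2073 (271 left).
Feb has 28 days: +28 → Mar 1, 2073 (243 left).
Mar has 31 days: +31 → Apr 1, 2073 (212 left).
Apr has 30 days: +30 → May 1, 2073 (182 left).
May has 31 days: +31 → Jun 1, 2073 (151 left).
Jun has 30 days: +30 → Jul 1, 2073 (121 left).
Jul has 31 days: +31 → Aug 1, 2073 (90 left).
Aug has 31 days: +31 → Sep 1, 2073 (59 left).
Sep has 30 days: +30 → Oct 1, 2073 (29 left).
+29 → Oct 30, 2073.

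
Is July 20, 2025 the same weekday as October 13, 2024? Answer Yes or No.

From Oct 13, 2024 to Jul 20, 2025 is 280 days.
280 mod 7 = 0, so they are the same weekday.
(Oct 13, 2024 is a Sunday; Jul 20, 2025 is a Sunday.)

Yes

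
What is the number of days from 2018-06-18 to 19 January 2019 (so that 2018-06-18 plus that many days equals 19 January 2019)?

Jun 18, 2018 → Jul 18, 2018: 30 days (June has 30).
Jul 18, 2018 → Aug 18, 2018: 31 days (July has 31).
Aug 18, 2018 → Sep 18, 2018: 31 days (August has 31).
Sep 18, 2018 → Oct 18, 2018: 30 days (September has 30).
Oct 18, 2018 → Nov 18, 2018: 31 days (October has 31).
Nov 18, 2018 → Dec 18, 2018: 30 days (November has 30).
Dec 18, 2018 → Jan 18, 2019: 31 days (December has 31).
Jan 18, 2019 → Jan 19, 2019: 1 days.
Total: 215 days.

215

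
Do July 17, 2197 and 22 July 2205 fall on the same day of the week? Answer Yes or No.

From Jul 17, 2197 to Jul 22, 2205 is 2926 days.
2926 mod 7 = 0, so they are the same weekday.
(Jul 17, 2197 is a Monday; Jul 22, 2205 is a Monday.)

Yes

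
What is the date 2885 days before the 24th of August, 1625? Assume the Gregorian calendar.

−365 (one year) → Aug 24, 1624 (2520 left).
−366 (one year; includes Feb 29, 1624) → Aug 24, 1623 (2154 left).
−365 (one year) → Aug 24, 1622 (1789 left).
−365 (one year) → Aug 24, 1621 (1424 left).
−365 (one year) → Aug 24, 1620 (1059 left).
−366 (one year; includes Feb 29, 1620) → Aug 24, 1619 (693 left).
−365 (one year) → Aug 24, 1618 (328 left).
−24 → Jul 31, 1618 (end of Jul, 31 days; 304 left).
−31 → Jun 30, 1618 (end of Jun, 30 days; 273 left).
−30 → May 31, 1618 (end of May, 31 days; 243 left).
−31 → Apr 30, 1618 (end of Apr, 30 days; 212 left).
−30 → Mar 31, 1618 (end of Mar, 31 days; 182 left).
−31 → Feb 28, 1618 (end of Feb, 28 days; 151 left).
−28 → Jan 31, 1618 (end of Jan, 31 days; 123 left).
−31 → Dec 31, 1617 (end of Dec, 31 days; 92 left).
−31 → Nov 30, 1617 (end of Nov, 30 days; 61 left).
−30 → Oct 31, 1617 (end of Oct, 31 days; 31 left).
−31 → Sep 30, 1617 (end of Sep, 30 days; 0 left).

September 30, 1617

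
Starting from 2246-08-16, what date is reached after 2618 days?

October 16, 2253

+365 (one year) → Aug 16, 2247 (2253 left).
+366 (one year; includes Feb 29, 2248) → Aug 16, 2248 (1887 left).
+365 (one year) → Aug 16, 2249 (1522 left).
+365 (one year) → Aug 16, 2250 (1157 left).
+365 (one year) → Aug 16, 2251 (792 left).
+366 (one year; includes Feb 29, 2252) → Aug 16, 2252 (426 left).
+365 (one year) → Aug 16, 2253 (61 left).
Aug has 31 days: +16 → Sep 1, 2253 (45 left).
Sep has 30 days: +30 → Oct 1, 2253 (15 left).
+15 → Oct 16, 2253.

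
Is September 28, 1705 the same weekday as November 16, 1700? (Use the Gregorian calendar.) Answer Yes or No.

From Nov 16, 1700 to Sep 28, 1705 is 1777 days.
1777 mod 7 = 6, so they are different weekdays.
(Nov 16, 1700 is a Tuesday; Sep 28, 1705 is a Monday.)

No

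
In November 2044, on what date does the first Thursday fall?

November 1, 2044 is a Tuesday.
The first Thursday is therefore November 3 (2 days later).

November 3, 2044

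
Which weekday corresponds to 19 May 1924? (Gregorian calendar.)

Doomsday rule: the anchor day for the 1900s is Wednesday. For year 24: 24÷12 = 2 r 0, and 0÷4 = 0, so 2+0+0 = 2.
Wednesday + 2 ≡ Friday — that's 1924's doomsday.
In May the doomsday date is May 9.
May 19 is 10 days after May 9; 10 mod 7 = 3, so Friday + 3 = Monday.

Monday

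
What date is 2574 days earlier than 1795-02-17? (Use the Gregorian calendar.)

−365 (one year) → Feb 17, 1794 (2209 left).
−365 (one year) → Feb 17, 1793 (1844 left).
−366 (one year; includes Feb 29, 1792) → Feb 17, 1792 (1478 left).
−365 (one year) → Feb 17, 1791 (1113 left).
−365 (one year) → Feb 17, 1790 (748 left).
−365 (one year) → Feb 17, 1789 (383 left).
−17 → Jan 31, 1789 (end of Jan, 31 days; 366 left).
−31 → Dec 31, 1788 (end of Dec, 31 days; 335 left).
−31 → Nov 30, 1788 (end of Nov, 30 days; 304 left).
−30 → Oct 31, 1788 (end of Oct, 31 days; 274 left).
−31 → Sep 30, 1788 (end of Sep, 30 days; 243 left).
−30 → Aug 31, 1788 (end of Aug, 31 days; 213 left).
−31 → Jul 31, 1788 (end of Jul, 31 days; 182 left).
−31 → Jun 30, 1788 (end of Jun, 30 days; 151 left).
−30 → May 31, 1788 (end of May, 31 days; 121 left).
−31 → Apr 30, 1788 (end of Apr, 30 days; 90 left).
−30 → Mar 31, 1788 (end of Mar, 31 days; 60 left).
−31 → Feb 29, 1788 (end of Feb, 29 days; 29 left).
−29 → Jan 31, 1788 (end of Jan, 31 days; 0 left).

January 31, 1788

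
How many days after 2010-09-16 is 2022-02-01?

4156

Sep 16, 2010 → Sep 16, 2011: 365 days.
Sep 16, 2011 → Sep 16, 2012: 366 days (Feb 29, 2012 is in that span).
Sep 16, 2012 → Sep 16, 2013: 365 days.
Sep 16, 2013 → Sep 16, 2014: 365 days.
Sep 16, 2014 → Sep 16, 2015: 365 days.
Sep 16, 2015 → Sep 16, 2016: 366 days (Feb 29, 2016 is in that span).
Sep 16, 2016 → Sep 16, 2017: 365 days.
Sep 16, 2017 → Sep 16, 2018: 365 days.
Sep 16, 2018 → Sep 16, 2019: 365 days.
Sep 16, 2019 → Sep 16, 2020: 366 days (Feb 29, 2020 is in that span).
Sep 16, 2020 → Sep 16, 2021: 365 days.
Sep 16, 2021 → Oct 16, 2021: 30 days (September has 30).
Oct 16, 2021 → Nov 16, 2021: 31 days (October has 31).
Nov 16, 2021 → Dec 16, 2021: 30 days (November has 30).
Dec 16, 2021 → Jan 16, 2022: 31 days (December has 31).
Jan 16, 2022 → Feb 1, 2022: 16 days.
Total: 4156 days.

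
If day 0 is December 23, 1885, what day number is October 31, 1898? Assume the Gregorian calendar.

4695

Dec 23, 1885 → Dec 23, 1886: 365 days.
Dec 23, 1886 → Dec 23, 1887: 365 days.
Dec 23, 1887 → Dec 23, 1888: 366 days (Feb 29, 1888 is in that span).
Dec 23, 1888 → Dec 23, 1889: 365 days.
Dec 23, 1889 → Dec 23, 1890: 365 days.
Dec 23, 1890 → Dec 23, 1891: 365 days.
Dec 23, 1891 → Dec 23, 1892: 366 days (Feb 29, 1892 is in that span).
Dec 23, 1892 → Dec 23, 1893: 365 days.
Dec 23, 1893 → Dec 23, 1894: 365 days.
Dec 23, 1894 → Dec 23, 1895: 365 days.
Dec 23, 1895 → Dec 23, 1896: 366 days (Feb 29, 1896 is in that span).
Dec 23, 1896 → Dec 23, 1897: 365 days.
Dec 23, 1897 → Jan 23, 1898: 31 days (December has 31).
Jan 23, 1898 → Feb 23, 1898: 31 days (January has 31).
Feb 23, 1898 → Mar 23, 1898: 28 days (February has 28).
Mar 23, 1898 → Apr 23, 1898: 31 days (March has 31).
Apr 23, 1898 → May 23, 1898: 30 days (April has 30).
May 23, 1898 → Jun 23, 1898: 31 days (May has 31).
Jun 23, 1898 → Jul 23, 1898: 30 days (June has 30).
Jul 23, 1898 → Aug 23, 1898: 31 days (July has 31).
Aug 23, 1898 → Sep 23, 1898: 31 days (August has 31).
Sep 23, 1898 → Oct 23, 1898: 30 days (September has 30).
Oct 23, 1898 → Oct 31, 1898: 8 days.
Total: 4695 days.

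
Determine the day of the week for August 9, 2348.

Doomsday rule: the anchor day for the 2300s is Wednesday. For year 48: 48÷12 = 4 r 0, and 0÷4 = 0, so 4+0+0 = 4.
Wednesday + 4 ≡ Sunday — that's 2348's doomsday.
In August the doomsday date is Aug 8.
Aug 9 is 1 day after Aug 8; 1 mod 7 = 1, so Sunday + 1 = Monday.

Monday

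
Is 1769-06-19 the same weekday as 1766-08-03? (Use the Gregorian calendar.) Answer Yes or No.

From Aug 3, 1766 to Jun 19, 1769 is 1051 days.
1051 mod 7 = 1, so they are different weekdays.
(Aug 3, 1766 is a Sunday; Jun 19, 1769 is a Monday.)

No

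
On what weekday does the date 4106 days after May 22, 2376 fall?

May 22, 2376 is a Saturday.
4106 mod 7 = 4, so 4106 days after a Saturday is Saturday + 4 = Wednesday.

Wednesday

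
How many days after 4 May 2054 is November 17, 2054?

May 4, 2054 → Jun 4, 2054: 31 days (May has 31).
Jun 4, 2054 → Jul 4, 2054: 30 days (June has 30).
Jul 4, 2054 → Aug 4, 2054: 31 days (July has 31).
Aug 4, 2054 → Sep 4, 2054: 31 days (August has 31).
Sep 4, 2054 → Oct 4, 2054: 30 days (September has 30).
Oct 4, 2054 → Nov 4, 2054: 31 days (October has 31).
Nov 4, 2054 → Nov 17, 2054: 13 days.
Total: 197 days.

197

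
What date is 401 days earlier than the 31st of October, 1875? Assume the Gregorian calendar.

−365 (one year) → Oct 31, 1874 (36 left).
−31 → Sep 30, 1874 (end of Sep, 30 days; 5 left).
−5 → Sep 25, 1874.

September 25, 1874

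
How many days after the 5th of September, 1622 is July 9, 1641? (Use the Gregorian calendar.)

Sep 5, 1622 → Sep 5, 1623: 365 days.
Sep 5, 1623 → Sep 5, 1624: 366 days (Feb 29, 1624 is in that span).
Sep 5, 1624 → Sep 5, 1625: 365 days.
Sep 5, 1625 → Sep 5, 1626: 365 days.
Sep 5, 1626 → Sep 5, 1627: 365 days.
Sep 5, 1627 → Sep 5, 1628: 366 days (Feb 29, 1628 is in that span).
Sep 5, 1628 → Sep 5, 1629: 365 days.
Sep 5, 1629 → Sep 5, 1630: 365 days.
Sep 5, 1630 → Sep 5, 1631: 365 days.
Sep 5, 1631 → Sep 5, 1632: 366 days (Feb 29, 1632 is in that span).
Sep 5, 1632 → Sep 5, 1633: 365 days.
Sep 5, 1633 → Sep 5, 1634: 365 days.
Sep 5, 1634 → Sep 5, 1635: 365 days.
Sep 5, 1635 → Sep 5, 1636: 366 days (Feb 29, 1636 is in that span).
Sep 5, 1636 → Sep 5, 1637: 365 days.
Sep 5, 1637 → Sep 5, 1638: 365 days.
Sep 5, 1638 → Sep 5, 1639: 365 days.
Sep 5, 1639 → Sep 5, 1640: 366 days (Feb 29, 1640 is in that span).
Sep 5, 1640 → Oct 5, 1640: 30 days (September has 30).
Oct 5, 1640 → Nov 5, 1640: 31 days (October has 31).
Nov 5, 1640 → Dec 5, 1640: 30 days (November has 30).
Dec 5, 1640 → Jan 5, 1641: 31 days (December has 31).
Jan 5, 1641 → Feb 5, 1641: 31 days (January has 31).
Feb 5, 1641 → Mar 5, 1641: 28 days (February has 28).
Mar 5, 1641 → Apr 5, 1641: 31 days (March has 31).
Apr 5, 1641 → May 5, 1641: 30 days (April has 30).
May 5, 1641 → Jun 5, 1641: 31 days (May has 31).
Jun 5, 1641 → Jul 5, 1641: 30 days (June has 30).
Jul 5, 1641 → Jul 9, 1641: 4 days.
Total: 6882 days.

6882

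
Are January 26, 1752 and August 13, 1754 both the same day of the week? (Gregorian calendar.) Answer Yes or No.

No

From Jan 26, 1752 to Aug 13, 1754 is 930 days.
930 mod 7 = 6, so they are different weekdays.
(Jan 26, 1752 is a Wednesday; Aug 13, 1754 is a Tuesday.)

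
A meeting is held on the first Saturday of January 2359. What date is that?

January 3, 2359

January 1, 2359 is a Thursday.
The first Saturday is therefore January 3 (2 days later).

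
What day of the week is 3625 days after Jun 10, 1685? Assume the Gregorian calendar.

Saturday

Jun 10, 1685 is a Sunday.
3625 mod 7 = 6, so 3625 days after a Sunday is Sunday + 6 = Saturday.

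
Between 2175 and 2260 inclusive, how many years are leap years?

21

Multiples of 4 in [2175,2260]: 22.
Of those, multiples of 100: 1 (not leap unless ÷400).
Multiples of 400: 0.
Leap years = 22 − 1 + 0 = 21.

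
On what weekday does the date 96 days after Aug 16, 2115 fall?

First find the weekday of Aug 16, 2115. Doomsday rule: the anchor day for the 2100s is Sunday. For year 15: 15÷12 = 1 r 3, and 3÷4 = 0, so 1+3+0 = 4.
Sunday + 4 ≡ Thursday — that's 2115's doomsday.
In August the doomsday date is Aug 8.
Aug 16 is 8 days after Aug 8; 8 mod 7 = 1, so Thursday + 1 = Friday.
96 mod 7 = 5, so 96 days after a Friday is Friday + 5 = Wednesday.

Wednesday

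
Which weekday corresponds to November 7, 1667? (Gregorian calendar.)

Doomsday rule: the anchor day for the 1600s is Tuesday. For year 67: 67÷12 = 5 r 7, and 7÷4 = 1, so 5+7+1 = 13.
Tuesday + 13 ≡ Monday — that's 1667's doomsday.
In November the doomsday date is Nov 7.
Nov 7 is the doomsday itself: Monday.

Monday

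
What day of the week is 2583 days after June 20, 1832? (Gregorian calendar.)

First find the weekday of Jun 20, 1832. Doomsday rule: the anchor day for the 1800s is Friday. For year 32: 32÷12 = 2 r 8, and 8÷4 = 2, so 2+8+2 = 12.
Friday + 12 ≡ Wednesday — that's 1832's doomsday.
In June the doomsday date is Jun 6.
Jun 20 is 14 days after Jun 6; 14 mod 7 = 0, so Wednesday + 0 = Wednesday.
2583 mod 7 = 0, so 2583 days after a Wednesday is Wednesday + 0 = Wednesday.

Wednesday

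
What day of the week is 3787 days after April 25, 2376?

Sunday

First find the weekday of Apr 25, 2376. Doomsday rule: the anchor day for the 2300s is Wednesday. For year 76: 76÷12 = 6 r 4, and 4÷4 = 1, so 6+4+1 = 11.
Wednesday + 11 ≡ Sunday — that's 2376's doomsday.
In April the doomsday date is Apr 4.
Apr 25 is 21 days after Apr 4; 21 mod 7 = 0, so Sunday + 0 = Sunday.
3787 mod 7 = 0, so 3787 days after a Sunday is Sunday + 0 = Sunday.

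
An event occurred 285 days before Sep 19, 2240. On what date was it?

−19 → Aug 31, 2240 (end of Aug, 31 days; 266 left).
−31 → Jul 31, 2240 (end of Jul, 31 days; 235 left).
−31 → Jun 30, 2240 (end of Jun, 30 days; 204 left).
−30 → May 31, 2240 (end of May, 31 days; 174 left).
−31 → Apr 30, 2240 (end of Apr, 30 days; 143 left).
−30 → Mar 31, 2240 (end of Mar, 31 days; 113 left).
−31 → Feb 29, 2240 (end of Feb, 29 days; 82 left).
−29 → Jan 31, 2240 (end of Jan, 31 days; 53 left).
−31 → Dec 31, 2239 (end of Dec, 31 days; 22 left).
−22 → Dec 9, 2239.

December 9, 2239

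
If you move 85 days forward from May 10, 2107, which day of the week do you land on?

Wednesday

First find the weekday of May 10, 2107. Doomsday rule: the anchor day for the 2100s is Sunday. For year 07: 7÷12 = 0 r 7, and 7÷4 = 1, so 0+7+1 = 8.
Sunday + 8 ≡ Monday — that's 2107's doomsday.
In May the doomsday date is May 9.
May 10 is 1 day after May 9; 1 mod 7 = 1, so Monday + 1 = Tuesday.
85 mod 7 = 1, so 85 days after a Tuesday is Tuesday + 1 = Wednesday.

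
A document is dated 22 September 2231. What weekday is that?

Thursday

Doomsday rule: the anchor day for the 2200s is Friday. For year 31: 31÷12 = 2 r 7, and 7÷4 = 1, so 2+7+1 = 10.
Friday + 10 ≡ Monday — that's 2231's doomsday.
In September the doomsday date is Sep 5.
Sep 22 is 17 days after Sep 5; 17 mod 7 = 3, so Monday + 3 = Thursday.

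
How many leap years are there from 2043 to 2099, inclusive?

Multiples of 4 in [2043,2099]: 14.
Of those, multiples of 100: 0 (not leap unless ÷400).
Multiples of 400: 0.
Leap years = 14 − 0 + 0 = 14.

14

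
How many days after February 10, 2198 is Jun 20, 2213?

Feb 10, 2198 → Feb 10, 2199: 365 days.
Feb 10, 2199 → Feb 10, 2200: 365 days.
Feb 10, 2200 → Feb 10, 2201: 365 days.
Feb 10, 2201 → Feb 10, 2202: 365 days.
Feb 10, 2202 → Feb 10, 2203: 365 days.
Feb 10, 2203 → Feb 10, 2204: 365 days.
Feb 10, 2204 → Feb 10, 2205: 366 days (Feb 29, 2204 is in that span).
Feb 10, 2205 → Feb 10, 2206: 365 days.
Feb 10, 2206 → Feb 10, 2207: 365 days.
Feb 10, 2207 → Feb 10, 2208: 365 days.
Feb 10, 2208 → Feb 10, 2209: 366 days (Feb 29, 2208 is in that span).
Feb 10, 2209 → Feb 10, 2210: 365 days.
Feb 10, 2210 → Feb 10, 2211: 365 days.
Feb 10, 2211 → Feb 10, 2212: 365 days.
Feb 10, 2212 → Feb 10, 2213: 366 days (Feb 29, 2212 is in that span).
Feb 10, 2213 → Mar 10, 2213: 28 days (February has 28).
Mar 10, 2213 → Apr 10, 2213: 31 days (March has 31).
Apr 10, 2213 → May 10, 2213: 30 days (April has 30).
May 10, 2213 → Jun 10, 2213: 31 days (May has 31).
Jun 10, 2213 → Jun 20, 2213: 10 days.
Total: 5608 days.

5608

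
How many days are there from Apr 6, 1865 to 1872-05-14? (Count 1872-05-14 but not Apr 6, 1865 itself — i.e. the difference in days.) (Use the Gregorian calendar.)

Apr 6, 1865 → Apr 6, 1866: 365 days.
Apr 6, 1866 → Apr 6, 1867: 365 days.
Apr 6, 1867 → Apr 6, 1868: 366 days (Feb 29, 1868 is in that span).
Apr 6, 1868 → Apr 6, 1869: 365 days.
Apr 6, 1869 → Apr 6, 1870: 365 days.
Apr 6, 1870 → Apr 6, 1871: 365 days.
Apr 6, 1871 → Apr 6, 1872: 366 days (Feb 29, 1872 is in that span).
Apr 6, 1872 → May 6, 1872: 30 days (April has 30).
May 6, 1872 → May 14, 1872: 8 days.
Total: 2595 days.

2595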